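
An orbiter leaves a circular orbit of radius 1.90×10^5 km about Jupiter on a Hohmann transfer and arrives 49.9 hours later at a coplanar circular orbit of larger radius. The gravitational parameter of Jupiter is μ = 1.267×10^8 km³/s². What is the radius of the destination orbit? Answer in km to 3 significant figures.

r₂ = 1.30×10^6 km

Transfer time t = 49.9 hours = 1.7964×10^5 s, and t = π√(a_t³/μ).
So a_t = (μ t²/π²)^(1/3) = (1.267×10^8 × (1.7964×10^5)² / π²)^(1/3) = 7.4547×10^5 km.
Since a_t = (r₁ + r₂)/2, r₂ = 2a_t − r₁ = 2×7.4547×10^5 − 1.900×10^5 = 1.30094×10^6 km.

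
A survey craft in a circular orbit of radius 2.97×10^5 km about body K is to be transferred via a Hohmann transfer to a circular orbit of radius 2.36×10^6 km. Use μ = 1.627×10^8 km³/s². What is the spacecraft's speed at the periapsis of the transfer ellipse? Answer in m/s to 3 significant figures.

v = 31200 m/s

Semi-major axis of the transfer orbit: a_t = (2.970×10^5 + 2.360×10^6)/2 = 1.3285×10^6 km.
At periapsis, r = 2.970×10^5 km.
Applying v² = μ(2/r − 1/a_t): v = 31.20 km/s.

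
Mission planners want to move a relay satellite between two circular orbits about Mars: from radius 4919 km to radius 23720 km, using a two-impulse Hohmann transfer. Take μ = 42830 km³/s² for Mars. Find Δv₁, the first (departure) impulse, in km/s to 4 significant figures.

Δv₁ = 0.8470 km/s

The Hohmann ellipse has a_t = (r₁ + r₂)/2 = 14319.5 km.
Circular speed at r = 4919 km: v_c = √(μ/r) = 2.951 km/s.
Vis-viva on the transfer ellipse at r = 4919 km gives v_t = √[μ(2/r − 1/a_t)] = 3.798 km/s.
Δv₁ = |v_t − v_c| = |3.798 − 2.951| = 0.8470 km/s.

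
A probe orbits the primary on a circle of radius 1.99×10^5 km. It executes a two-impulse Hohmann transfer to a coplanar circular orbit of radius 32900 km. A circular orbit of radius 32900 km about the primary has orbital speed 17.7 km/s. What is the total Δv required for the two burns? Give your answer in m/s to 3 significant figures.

Δv = 8850 m/s

From the circular-orbit relation v² = μ/r at r = 32900 km: μ = v²r = (17.7)² × 32900 = 1.03072×10^7 km³/s².
Semi-major axis of the transfer orbit: a_t = (1.990×10^5 + 32900)/2 = 1.1595×10^5 km.
At r₁ the circular-orbit speed is v₁ = √(μ/r₁) = 7.197 km/s.
On the transfer ellipse at r₁, vis-viva equation gives v_a = √[μ(2/r₁ − 1/a_t)] = 3.834 km/s.
First burn Δv₁ = |v_a − v₁| = 3.363 km/s.
At r₂, v₂ = √(μ/r₂) = 17.700 km/s.
Transfer-orbit speed at r₂: v_p = √[μ(2/r₂ − 1/a_t)] = 23.188 km/s.
Second burn Δv₂ = |v₂ − v_p| = 5.488 km/s.
Δv = Δv₁ + Δv₂ = 3.363 + 5.488 = 8.851 km/s.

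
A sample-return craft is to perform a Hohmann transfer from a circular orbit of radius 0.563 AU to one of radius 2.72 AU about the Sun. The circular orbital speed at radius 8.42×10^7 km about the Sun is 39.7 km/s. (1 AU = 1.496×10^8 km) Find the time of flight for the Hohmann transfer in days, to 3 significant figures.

From the circular-orbit relation v² = μ/r at r = 8.42×10^7 km: μ = v²r = (39.7)² × 8.42×10^7 = 1.32707×10^11 km³/s².
In km: r₁ = 0.563 × 1.496×10^8 = 8.42248×10^7 km; r₂ = 2.72 × 1.496×10^8 = 4.06912×10^8 km.
The Hohmann ellipse has a_t = (r₁ + r₂)/2 = 2.455684×10^8 km.
Transfer time t = π√(a_t³/μ) = π√((2.455684×10^8)³ / 1.32707×10^11) = 3.319×10^7 s.
Converting: 3.319×10^7 s ÷ 86400 s/day = 384 days.

t = 384 days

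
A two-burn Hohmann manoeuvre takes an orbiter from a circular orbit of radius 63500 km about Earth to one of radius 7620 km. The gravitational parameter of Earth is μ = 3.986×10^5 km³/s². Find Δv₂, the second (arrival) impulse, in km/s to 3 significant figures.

Transfer-ellipse semi-major axis a_t = (r₁ + r₂)/2 = (63500 + 7620)/2 = 35560 km.
Circular speed at r = 7620 km: v_c = √(μ/r) = 7.233 km/s.
Transfer-orbit speed at the same r (vis-viva, a = a_t): v_t = √[μ(2/r − 1/a_t)] = 9.665 km/s.
Δv₂ = |v_t − v_c| = |9.665 − 7.233| = 2.432 km/s.

Δv₂ = 2.43 km/s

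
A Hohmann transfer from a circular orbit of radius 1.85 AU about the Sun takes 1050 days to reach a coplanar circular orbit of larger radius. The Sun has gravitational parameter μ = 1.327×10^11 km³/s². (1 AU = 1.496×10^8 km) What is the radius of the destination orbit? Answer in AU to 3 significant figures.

r₂ = 4.57 AU

In km: r₁ = 1.85 × 1.496×10^8 = 2.7676×10^8 km.
Transfer time t = 1050 days = 9.072×10^7 s, and t = π√(a_t³/μ).
So a_t = (μ t²/π²)^(1/3) = (1.327×10^11 × (9.072×10^7)² / π²)^(1/3) = 4.8009×10^8 km.
Since a_t = (r₁ + r₂)/2, r₂ = 2a_t − r₁ = 2×4.8009×10^8 − 2.7676×10^8 = 6.8342×10^8 km.
In AU: r₂ = 6.8342×10^8 / 1.496×10^8 = 4.57 AU.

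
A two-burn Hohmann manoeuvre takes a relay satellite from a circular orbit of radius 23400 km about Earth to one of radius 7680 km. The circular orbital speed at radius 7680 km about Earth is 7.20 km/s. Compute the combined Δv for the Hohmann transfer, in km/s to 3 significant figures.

Δv = 2.86 km/s

From the circular-orbit relation v² = μ/r at r = 7680 km: μ = v²r = (7.20)² × 7680 = 3.98131×10^5 km³/s².
Transfer-ellipse semi-major axis a_t = (r₁ + r₂)/2 = (23400 + 7680)/2 = 15540 km.
At r₁ the circular-orbit speed is v₁ = √(μ/r₁) = 4.125 km/s.
On the transfer ellipse at r₁, v² = μ(2/r − 1/a) gives v_a = √[μ(2/r₁ − 1/a_t)] = 2.900 km/s.
First burn Δv₁ = |v_a − v₁| = 1.225 km/s.
At r₂, v₂ = √(μ/r₂) = 7.200 km/s.
Transfer-orbit speed at r₂: v_p = √[μ(2/r₂ − 1/a_t)] = 8.835 km/s.
Second burn Δv₂ = |v₂ − v_p| = 1.635 km/s.
Total Δv = Δv₁ + Δv₂ = 2.860 km/s.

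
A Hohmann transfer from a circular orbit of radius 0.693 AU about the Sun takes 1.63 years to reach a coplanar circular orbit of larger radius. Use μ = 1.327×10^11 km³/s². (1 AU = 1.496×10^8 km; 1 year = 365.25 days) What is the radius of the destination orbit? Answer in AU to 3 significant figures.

r₂ = 3.70 AU

In km: r₁ = 0.693 × 1.496×10^8 = 1.036728×10^8 km.
Transfer time t = 1.63 years × 365.25 × 86400 s = 5.1438888×10^7 s, and t = π√(a_t³/μ).
So a_t = (μ t²/π²)^(1/3) = (1.327×10^11 × (5.1438888×10^7)² / π²)^(1/3) = 3.2889×10^8 km.
Since a_t = (r₁ + r₂)/2, r₂ = 2a_t − r₁ = 2×3.2889×10^8 − 1.036728×10^8 = 5.541072×10^8 km.
In AU: r₂ = 5.541072×10^8 / 1.496×10^8 = 3.70 AU.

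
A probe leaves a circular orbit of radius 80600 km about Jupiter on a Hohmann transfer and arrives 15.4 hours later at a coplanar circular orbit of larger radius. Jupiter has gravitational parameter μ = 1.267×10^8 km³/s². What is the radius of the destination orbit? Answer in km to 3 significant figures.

r₂ = 6.00×10^5 km

Transfer time t = 15.4 hours = 55440 s, and t = π√(a_t³/μ).
So a_t = (μ t²/π²)^(1/3) = (1.267×10^8 × (55440)² / π²)^(1/3) = 3.4044×10^5 km.
Since a_t = (r₁ + r₂)/2, r₂ = 2a_t − r₁ = 2×3.4044×10^5 − 80600 = 6.0028×10^5 km.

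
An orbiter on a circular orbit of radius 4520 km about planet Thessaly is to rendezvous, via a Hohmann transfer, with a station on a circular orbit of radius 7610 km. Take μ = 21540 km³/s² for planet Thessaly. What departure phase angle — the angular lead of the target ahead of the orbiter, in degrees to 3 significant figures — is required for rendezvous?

Transfer-ellipse semi-major axis a_t = (r₁ + r₂)/2 = (4520 + 7610)/2 = 6065 km.
Transfer time t = π√(a_t³/μ) = 10110 s.
Target angular speed ω₂ = √(μ/r₂³) = 2.211×10^-4 rad/s.
Angle swept by the target during transfer: ω₂·t = 2.235 rad = 128.1°.
The orbiter traverses 180° on the transfer ellipse, so the target must lead by 180° − 128.1° = 51.9°.

φ = 51.9°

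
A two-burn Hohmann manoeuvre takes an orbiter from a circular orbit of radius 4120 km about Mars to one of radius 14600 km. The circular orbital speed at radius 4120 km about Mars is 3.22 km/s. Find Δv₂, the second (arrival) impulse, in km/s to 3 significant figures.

Δv₂ = 0.576 km/s

From the circular-orbit relation v² = μ/r at r = 4120 km: μ = v²r = (3.22)² × 4120 = 42717.8 km³/s².
Transfer-ellipse semi-major axis a_t = (r₁ + r₂)/2 = (4120 + 14600)/2 = 9360 km.
On the circular orbit at r = 14600 km, v_c = √(μ/r) = 1.71052 km/s.
Transfer-orbit speed at the same r (vis-viva, a = a_t): v_t = √[μ(2/r − 1/a_t)] = 1.13485 km/s.
Δv₂ = |v_t − v_c| = |1.13485 − 1.71052| = 0.5757 km/s.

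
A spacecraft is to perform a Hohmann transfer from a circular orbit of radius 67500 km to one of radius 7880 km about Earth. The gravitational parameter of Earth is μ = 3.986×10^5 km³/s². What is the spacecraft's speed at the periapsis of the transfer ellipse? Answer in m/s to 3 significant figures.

v = 9520 m/s

Semi-major axis of the transfer orbit: a_t = (67500 + 7880)/2 = 37690 km.
At periapsis, r = 7880 km.
From the vis-viva equation, v = √[μ(2/r − 1/a_t)] = 9.518 km/s.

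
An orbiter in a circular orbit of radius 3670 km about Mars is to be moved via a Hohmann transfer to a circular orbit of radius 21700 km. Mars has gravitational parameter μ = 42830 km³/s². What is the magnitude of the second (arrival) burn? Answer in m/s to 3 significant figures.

Δv₂ = 649 m/s

The Hohmann ellipse has a_t = (r₁ + r₂)/2 = 12685 km.
On the circular orbit at r = 21700 km, v_c = √(μ/r) = 1.4049 km/s.
Vis-viva on the transfer ellipse at r = 21700 km gives v_t = √[μ(2/r − 1/a_t)] = 0.75567 km/s.
Δv₂ = |v_t − v_c| = |0.75567 − 1.4049| = 0.6492 km/s.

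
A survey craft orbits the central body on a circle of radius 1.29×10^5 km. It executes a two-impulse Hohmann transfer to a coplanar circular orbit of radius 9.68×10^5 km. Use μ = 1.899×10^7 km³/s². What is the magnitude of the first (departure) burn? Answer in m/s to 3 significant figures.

The Hohmann ellipse has a_t = (r₁ + r₂)/2 = 5.485×10^5 km.
Circular speed at r = 1.290×10^5 km: v_c = √(μ/r) = 12.133 km/s.
Transfer-orbit speed at the same r (vis-viva, a = a_t): v_t = √[μ(2/r − 1/a_t)] = 16.118 km/s.
Δv₁ = |v_t − v_c| = |16.118 − 12.133| = 3.985 km/s.

Δv₁ = 3990 m/s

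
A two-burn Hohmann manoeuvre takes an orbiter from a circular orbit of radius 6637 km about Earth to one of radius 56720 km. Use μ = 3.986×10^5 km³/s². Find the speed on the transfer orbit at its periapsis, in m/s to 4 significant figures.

v = 10370 m/s

Semi-major axis of the transfer orbit: a_t = (6637 + 56720)/2 = 31678.5 km.
The periapsis of the transfer ellipse is at r = 6637 km.
From the vis-viva equation, v = √[μ(2/r − 1/a_t)] = 10.37 km/s.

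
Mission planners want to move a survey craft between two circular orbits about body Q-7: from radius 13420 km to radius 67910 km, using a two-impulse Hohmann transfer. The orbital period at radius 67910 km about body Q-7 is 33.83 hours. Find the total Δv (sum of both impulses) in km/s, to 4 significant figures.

Δv = 3.794 km/s

From Kepler's third law T² = 4π²r³/μ at r = 67910 km, T = 33.83 hours = 33.83 × 3600 s = 1.21788×10^5 s: μ = 4π²r³/T² = 8.33589×10^5 km³/s².
Transfer-ellipse semi-major axis a_t = (r₁ + r₂)/2 = (13420 + 67910)/2 = 40665 km.
At r₁ the circular-orbit speed is v₁ = √(μ/r₁) = 7.8813335 km/s.
Transfer-orbit speed at r₁ (vis-viva equation): v_p = √[μ(2/r₁ − 1/a_t)] = 10.184886 km/s.
First burn Δv₁ = |v_p − v₁| = 2.30355 km/s.
At r₂, v₂ = √(μ/r₂) = 3.50356 km/s.
Transfer-orbit speed at r₂: v_a = √[μ(2/r₂ − 1/a_t)] = 2.01268 km/s.
Second burn Δv₂ = |v₂ − v_a| = 1.49088 km/s.
Δv = Δv₁ + Δv₂ = 2.30355 + 1.49088 = 3.794 km/s.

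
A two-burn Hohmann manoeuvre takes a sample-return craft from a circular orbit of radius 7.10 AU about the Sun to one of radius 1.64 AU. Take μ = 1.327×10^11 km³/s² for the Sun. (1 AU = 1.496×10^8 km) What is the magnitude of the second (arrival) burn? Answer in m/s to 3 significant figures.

Δv₂ = 6390 m/s

In km: r₁ = 7.10 × 1.496×10^8 = 1.06216×10^9 km; r₂ = 1.64 × 1.496×10^8 = 2.45344×10^8 km.
The Hohmann ellipse has a_t = (r₁ + r₂)/2 = 6.53752×10^8 km.
Circular speed at r = 2.45344×10^8 km: v_c = √(μ/r) = 23.257 km/s.
Transfer-orbit speed at the same r (vis-viva, a = a_t): v_t = √[μ(2/r − 1/a_t)] = 29.644 km/s.
Δv₂ = |v_t − v_c| = |29.644 − 23.257| = 6.387 km/s.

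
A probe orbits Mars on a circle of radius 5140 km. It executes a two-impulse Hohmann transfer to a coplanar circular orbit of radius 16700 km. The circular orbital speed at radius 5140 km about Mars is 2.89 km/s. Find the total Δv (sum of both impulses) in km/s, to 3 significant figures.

From the circular-orbit relation v² = μ/r at r = 5140 km: μ = v²r = (2.89)² × 5140 = 42929.8 km³/s².
The Hohmann ellipse has a_t = (r₁ + r₂)/2 = 10920 km.
Circular speed at r₁: v₁ = √(μ/r₁) = √(42929.8/5140) = 2.8900 km/s.
Transfer-orbit speed at r₁ (vis-viva equation): v_p = √[μ(2/r₁ − 1/a_t)] = 3.5739 km/s.
First burn Δv₁ = |v_p − v₁| = 0.6839 km/s.
At r₂, v₂ = √(μ/r₂) = 1.6033 km/s.
Transfer-orbit speed at r₂: v_a = √[μ(2/r₂ − 1/a_t)] = 1.1000 km/s.
Second burn Δv₂ = |v₂ − v_a| = 0.5033 km/s.
Total Δv = Δv₁ + Δv₂ = 1.187 km/s.

Δv = 1.19 km/s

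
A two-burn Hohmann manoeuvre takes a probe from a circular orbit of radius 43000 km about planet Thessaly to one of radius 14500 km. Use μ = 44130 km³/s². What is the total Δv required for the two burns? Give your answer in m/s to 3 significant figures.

The Hohmann ellipse has a_t = (r₁ + r₂)/2 = 28750 km.
Circular speed at r₁: v₁ = √(μ/r₁) = √(44130/43000) = 1.013 km/s.
On the transfer ellipse at r₁, v² = μ(2/r − 1/a) gives v_a = √[μ(2/r₁ − 1/a_t)] = 0.7194 km/s.
First burn Δv₁ = |v_a − v₁| = 0.2936 km/s.
Circular speed at r₂: v₂ = √(μ/r₂) = 1.745 km/s.
Transfer-orbit speed at r₂: v_p = √[μ(2/r₂ − 1/a_t)] = 2.134 km/s.
Second burn Δv₂ = |v₂ − v_p| = 0.3890 km/s.
Total Δv = Δv₁ + Δv₂ = 0.6826 km/s.

Δv = 683 m/s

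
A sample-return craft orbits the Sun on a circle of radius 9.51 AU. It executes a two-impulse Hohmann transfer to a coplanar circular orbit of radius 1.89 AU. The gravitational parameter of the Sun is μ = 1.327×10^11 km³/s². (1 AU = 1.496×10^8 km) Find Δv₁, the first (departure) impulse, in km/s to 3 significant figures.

Δv₁ = 4.10 km/s

In km: r₁ = 9.51 × 1.496×10^8 = 1.422696×10^9 km; r₂ = 1.89 × 1.496×10^8 = 2.82744×10^8 km.
Semi-major axis of the transfer orbit: a_t = (1.422696×10^9 + 2.82744×10^8)/2 = 8.5272×10^8 km.
Circular speed at r = 1.422696×10^9 km: v_c = √(μ/r) = 9.658 km/s.
Vis-viva on the transfer ellipse at r = 1.422696×10^9 km gives v_t = √[μ(2/r − 1/a_t)] = 5.561 km/s.
Δv₁ = |v_t − v_c| = |5.561 − 9.658| = 4.097 km/s.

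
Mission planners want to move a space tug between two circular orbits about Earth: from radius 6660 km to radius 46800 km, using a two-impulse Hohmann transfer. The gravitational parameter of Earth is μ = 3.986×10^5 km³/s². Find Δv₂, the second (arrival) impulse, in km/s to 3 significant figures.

Δv₂ = 1.46 km/s

The Hohmann ellipse has a_t = (r₁ + r₂)/2 = 26730 km.
Circular speed at r = 46800 km: v_c = √(μ/r) = 2.9184 km/s.
Transfer-orbit speed at the same r (vis-viva, a = a_t): v_t = √[μ(2/r − 1/a_t)] = 1.4567 km/s.
Δv₂ = |v_t − v_c| = |1.4567 − 2.9184| = 1.462 km/s.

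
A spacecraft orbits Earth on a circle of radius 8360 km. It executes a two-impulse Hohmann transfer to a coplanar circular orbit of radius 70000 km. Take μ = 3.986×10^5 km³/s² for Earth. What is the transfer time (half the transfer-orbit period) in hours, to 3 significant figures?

Transfer-ellipse semi-major axis a_t = (r₁ + r₂)/2 = (8360 + 70000)/2 = 39180 km.
Transfer time t = π√(a_t³/μ) = π√((39180)³ / 3.986×10^5) = 38590 s.
Converting: 38590 s ÷ 3600 s/hour = 10.7 hours.

t = 10.7 hours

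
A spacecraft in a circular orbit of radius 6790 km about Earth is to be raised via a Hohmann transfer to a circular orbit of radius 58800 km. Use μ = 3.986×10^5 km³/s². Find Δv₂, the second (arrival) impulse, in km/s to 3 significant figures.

Δv₂ = 1.42 km/s

The Hohmann ellipse has a_t = (r₁ + r₂)/2 = 32795 km.
On the circular orbit at r = 58800 km, v_c = √(μ/r) = 2.604 km/s.
Transfer-orbit speed at the same r (vis-viva, a = a_t): v_t = √[μ(2/r − 1/a_t)] = 1.185 km/s.
Δv₂ = |v_t − v_c| = |1.185 − 2.604| = 1.419 km/s.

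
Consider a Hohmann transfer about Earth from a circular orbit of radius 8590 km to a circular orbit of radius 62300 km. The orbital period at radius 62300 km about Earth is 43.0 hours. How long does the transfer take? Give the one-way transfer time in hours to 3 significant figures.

t = 9.23 hours

From Kepler's third law T² = 4π²r³/μ at r = 62300 km, T = 43.0 hours = 43.0 × 3600 s = 1.548×10^5 s: μ = 4π²r³/T² = 3.98366×10^5 km³/s².
Transfer-ellipse semi-major axis a_t = (r₁ + r₂)/2 = (8590 + 62300)/2 = 35445 km.
Transfer time t = π√(a_t³/μ) = π√((35445)³ / 3.98366×10^5) = 33220 s.
Converting: 33220 s ÷ 3600 s/hour = 9.23 hours.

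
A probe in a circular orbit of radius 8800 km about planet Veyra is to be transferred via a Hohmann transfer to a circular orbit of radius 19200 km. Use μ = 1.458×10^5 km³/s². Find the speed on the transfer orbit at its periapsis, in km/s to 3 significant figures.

Transfer-ellipse semi-major axis a_t = (r₁ + r₂)/2 = (8800 + 19200)/2 = 14000 km.
The periapsis of the transfer ellipse is at r = 8800 km.
From the vis-viva equation, v = √[μ(2/r − 1/a_t)] = 4.767 km/s.

v = 4.77 km/s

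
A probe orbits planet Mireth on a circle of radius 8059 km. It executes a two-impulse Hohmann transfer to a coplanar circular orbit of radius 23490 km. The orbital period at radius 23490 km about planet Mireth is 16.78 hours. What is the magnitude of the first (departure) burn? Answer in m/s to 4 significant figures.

Δv₁ = 918.9 m/s

From Kepler's third law T² = 4π²r³/μ at r = 23490 km, T = 16.78 hours = 16.78 × 3600 s = 60408 s: μ = 4π²r³/T² = 1.40223×10^5 km³/s².
Transfer-ellipse semi-major axis a_t = (r₁ + r₂)/2 = (8059 + 23490)/2 = 15774.5 km.
On the circular orbit at r = 8059 km, v_c = √(μ/r) = 4.1713 km/s.
Transfer-orbit speed at the same r (vis-viva, a = a_t): v_t = √[μ(2/r − 1/a_t)] = 5.0902 km/s.
Δv₁ = |v_t − v_c| = |5.0902 − 4.1713| = 0.9189 km/s.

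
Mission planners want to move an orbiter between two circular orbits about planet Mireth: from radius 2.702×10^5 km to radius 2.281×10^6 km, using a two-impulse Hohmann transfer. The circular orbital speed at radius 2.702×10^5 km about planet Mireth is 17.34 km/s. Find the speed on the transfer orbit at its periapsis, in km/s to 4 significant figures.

From the circular-orbit relation v² = μ/r at r = 2.702×10^5 km: μ = v²r = (17.34)² × 2.702×10^5 = 8.12425×10^7 km³/s².
The Hohmann ellipse has a_t = (r₁ + r₂)/2 = 1.2756×10^6 km.
The periapsis of the transfer ellipse is at r = 2.702×10^5 km.
From the vis-viva equation, v = √[μ(2/r − 1/a_t)] = 23.19 km/s.

v = 23.19 km/s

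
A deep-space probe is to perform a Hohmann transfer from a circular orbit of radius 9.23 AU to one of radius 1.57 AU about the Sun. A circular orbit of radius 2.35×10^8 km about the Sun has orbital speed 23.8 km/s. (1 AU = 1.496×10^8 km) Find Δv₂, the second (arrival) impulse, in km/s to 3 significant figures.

Δv₂ = 7.32 km/s

From the circular-orbit relation v² = μ/r at r = 2.35×10^8 km: μ = v²r = (23.8)² × 2.35×10^8 = 1.33113×10^11 km³/s².
In km: r₁ = 9.23 × 1.496×10^8 = 1.380808×10^9 km; r₂ = 1.57 × 1.496×10^8 = 2.34872×10^8 km.
Semi-major axis of the transfer orbit: a_t = (1.380808×10^9 + 2.34872×10^8)/2 = 8.0784×10^8 km.
Circular speed at r = 2.34872×10^8 km: v_c = √(μ/r) = 23.806 km/s.
Vis-viva on the transfer ellipse at r = 2.34872×10^8 km gives v_t = √[μ(2/r − 1/a_t)] = 31.124 km/s.
Δv₂ = |v_t − v_c| = |31.124 − 23.806| = 7.318 km/s.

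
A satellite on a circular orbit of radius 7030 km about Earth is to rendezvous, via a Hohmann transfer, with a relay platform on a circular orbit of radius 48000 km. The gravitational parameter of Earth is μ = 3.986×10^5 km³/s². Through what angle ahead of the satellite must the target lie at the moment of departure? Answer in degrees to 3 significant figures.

φ = 102°

Transfer-ellipse semi-major axis a_t = (r₁ + r₂)/2 = (7030 + 48000)/2 = 27515 km.
The half-period of the transfer ellipse is t = π√(a_t³/μ) = 22710 s.
The target's mean motion on its circular orbit is ω₂ = √(μ/r₂³) = 6.004×10^-5 rad/s.
Angle swept by the target during transfer: ω₂·t = 1.3635 rad = 78.12°.
The satellite traverses 180° on the transfer ellipse, so the target must lead by 180° − 78.12° = 102°.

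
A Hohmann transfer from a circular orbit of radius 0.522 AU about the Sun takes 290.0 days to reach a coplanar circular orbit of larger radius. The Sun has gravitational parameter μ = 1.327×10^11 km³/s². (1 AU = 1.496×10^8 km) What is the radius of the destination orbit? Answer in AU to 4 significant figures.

In km: r₁ = 0.522 × 1.496×10^8 = 7.80912×10^7 km.
Transfer time t = 290.0 days = 2.5056×10^7 s, and t = π√(a_t³/μ).
So a_t = (μ t²/π²)^(1/3) = (1.327×10^11 × (2.5056×10^7)² / π²)^(1/3) = 2.0361×10^8 km.
Since a_t = (r₁ + r₂)/2, r₂ = 2a_t − r₁ = 2×2.0361×10^8 − 7.80912×10^7 = 3.291288×10^8 km.
In AU: r₂ = 3.291288×10^8 / 1.496×10^8 = 2.200 AU.

r₂ = 2.200 AU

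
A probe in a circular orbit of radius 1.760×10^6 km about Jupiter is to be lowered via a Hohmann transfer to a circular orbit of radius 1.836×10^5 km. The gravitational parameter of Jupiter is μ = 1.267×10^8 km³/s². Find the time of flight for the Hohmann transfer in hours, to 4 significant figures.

t = 74.27 hours

Semi-major axis of the transfer orbit: a_t = (1.760×10^6 + 1.836×10^5)/2 = 9.718×10^5 km.
Half the transfer-orbit period gives t = π√(a_t³/μ) = 2.6738×10^5 s.
Converting: 2.6738×10^5 s ÷ 3600 s/hour = 74.27 hours.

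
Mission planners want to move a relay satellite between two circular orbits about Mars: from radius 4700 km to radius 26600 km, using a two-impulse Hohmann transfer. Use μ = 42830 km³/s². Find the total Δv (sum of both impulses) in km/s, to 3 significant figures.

The Hohmann ellipse has a_t = (r₁ + r₂)/2 = 15650 km.
At r₁ the circular-orbit speed is v₁ = √(μ/r₁) = 3.01874 km/s.
Transfer-orbit speed at r₁ (vis-viva): v_p = √[μ(2/r₁ − 1/a_t)] = 3.93558 km/s.
First burn Δv₁ = |v_p − v₁| = 0.9168 km/s.
At r₂, v₂ = √(μ/r₂) = 1.2689 km/s.
Transfer-orbit speed at r₂: v_a = √[μ(2/r₂ − 1/a_t)] = 0.69538 km/s.
Second burn Δv₂ = |v₂ − v_a| = 0.5735 km/s.
Total Δv = Δv₁ + Δv₂ = 1.490 km/s.

Δv = 1.49 km/s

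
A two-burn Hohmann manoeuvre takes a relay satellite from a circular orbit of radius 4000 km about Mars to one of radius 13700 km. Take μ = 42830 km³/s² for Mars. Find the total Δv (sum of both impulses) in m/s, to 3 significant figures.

Semi-major axis of the transfer orbit: a_t = (4000 + 13700)/2 = 8850 km.
At r₁ the circular-orbit speed is v₁ = √(μ/r₁) = 3.272232 km/s.
Transfer-orbit speed at r₁ (vis-viva equation): v_p = √[μ(2/r₁ − 1/a_t)] = 4.071296 km/s.
First burn Δv₁ = |v_p − v₁| = 0.79906 km/s.
Circular speed at r₂: v₂ = √(μ/r₂) = 1.76813 km/s.
Transfer-orbit speed at r₂: v_a = √[μ(2/r₂ − 1/a_t)] = 1.18870 km/s.
Second burn Δv₂ = |v₂ − v_a| = 0.57943 km/s.
Δv = Δv₁ + Δv₂ = 0.79906 + 0.57943 = 1.378 km/s.

Δv = 1380 m/s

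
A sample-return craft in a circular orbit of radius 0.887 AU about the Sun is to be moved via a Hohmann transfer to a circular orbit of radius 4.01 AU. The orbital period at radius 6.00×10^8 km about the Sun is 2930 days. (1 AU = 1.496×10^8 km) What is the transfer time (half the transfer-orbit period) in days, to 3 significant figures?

From Kepler's third law T² = 4π²r³/μ at r = 6.00×10^8 km, T = 2930 days = 2930 × 86400 s = 2.53152×10^8 s: μ = 4π²r³/T² = 1.33061×10^11 km³/s².
In km: r₁ = 0.887 × 1.496×10^8 = 1.326952×10^8 km; r₂ = 4.01 × 1.496×10^8 = 5.99896×10^8 km.
Transfer-ellipse semi-major axis a_t = (r₁ + r₂)/2 = (1.326952×10^8 + 5.99896×10^8)/2 = 3.662956×10^8 km.
By Kepler's third law the transfer-orbit period is T = 2π√(a_t³/μ), so t = T/2 = 6.038×10^7 s.
Converting: 6.038×10^7 s ÷ 86400 s/day = 699 days.

t = 699 days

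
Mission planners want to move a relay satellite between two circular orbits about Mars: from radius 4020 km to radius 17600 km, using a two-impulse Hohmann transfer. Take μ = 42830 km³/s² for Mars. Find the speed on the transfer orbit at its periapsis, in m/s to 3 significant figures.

v = 4160 m/s

The Hohmann ellipse has a_t = (r₁ + r₂)/2 = 10810 km.
At periapsis, r = 4020 km.
Applying v² = μ(2/r − 1/a_t): v = 4.165 km/s.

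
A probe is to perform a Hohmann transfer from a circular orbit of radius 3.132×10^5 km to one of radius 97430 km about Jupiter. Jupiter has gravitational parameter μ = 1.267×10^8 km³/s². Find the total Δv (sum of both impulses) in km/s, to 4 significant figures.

The Hohmann ellipse has a_t = (r₁ + r₂)/2 = 2.05315×10^5 km.
Circular speed at r₁: v₁ = √(μ/r₁) = √(1.267×10^8/3.132×10^5) = 20.113 km/s.
Transfer-orbit speed at r₁ (vis-viva equation): v_a = √[μ(2/r₁ − 1/a_t)] = 13.855 km/s.
First burn Δv₁ = |v_a − v₁| = 6.258 km/s.
Circular speed at r₂: v₂ = √(μ/r₂) = 36.061 km/s.
Transfer-orbit speed at r₂: v_p = √[μ(2/r₂ − 1/a_t)] = 44.539 km/s.
Second burn Δv₂ = |v₂ − v_p| = 8.478 km/s.
Total Δv = Δv₁ + Δv₂ = 14.74 km/s.

Δv = 14.74 km/s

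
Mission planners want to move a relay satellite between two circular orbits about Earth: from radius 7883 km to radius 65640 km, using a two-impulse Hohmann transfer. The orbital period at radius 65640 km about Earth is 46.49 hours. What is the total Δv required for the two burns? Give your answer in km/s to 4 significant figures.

Δv = 3.714 km/s

From Kepler's third law T² = 4π²r³/μ at r = 65640 km, T = 46.49 hours = 46.49 × 3600 s = 1.67364×10^5 s: μ = 4π²r³/T² = 3.98604×10^5 km³/s².
The Hohmann ellipse has a_t = (r₁ + r₂)/2 = 36761.5 km.
Circular speed at r₁: v₁ = √(μ/r₁) = √(3.98604×10^5/7883) = 7.111 km/s.
Transfer-orbit speed at r₁ (vis-viva): v_p = √[μ(2/r₁ − 1/a_t)] = 9.502 km/s.
First burn Δv₁ = |v_p − v₁| = 2.391 km/s.
Circular speed at r₂: v₂ = √(μ/r₂) = 2.464 km/s.
Transfer-orbit speed at r₂: v_a = √[μ(2/r₂ − 1/a_t)] = 1.141 km/s.
Second burn Δv₂ = |v₂ − v_a| = 1.323 km/s.
Δv = Δv₁ + Δv₂ = 2.391 + 1.323 = 3.714 km/s.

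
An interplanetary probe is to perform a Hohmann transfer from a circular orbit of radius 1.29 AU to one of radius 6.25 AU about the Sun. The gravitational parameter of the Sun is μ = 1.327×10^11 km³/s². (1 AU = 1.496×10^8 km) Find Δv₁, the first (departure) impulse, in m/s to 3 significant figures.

In km: r₁ = 1.29 × 1.496×10^8 = 1.92984×10^8 km; r₂ = 6.25 × 1.496×10^8 = 9.350×10^8 km.
Transfer-ellipse semi-major axis a_t = (r₁ + r₂)/2 = (1.92984×10^8 + 9.350×10^8)/2 = 5.63992×10^8 km.
Circular speed at r = 1.92984×10^8 km: v_c = √(μ/r) = 26.2225 km/s.
Vis-viva on the transfer ellipse at r = 1.92984×10^8 km gives v_t = √[μ(2/r − 1/a_t)] = 33.7632 km/s.
Δv₁ = |v_t − v_c| = |33.7632 − 26.2225| = 7.541 km/s.

Δv₁ = 7540 m/s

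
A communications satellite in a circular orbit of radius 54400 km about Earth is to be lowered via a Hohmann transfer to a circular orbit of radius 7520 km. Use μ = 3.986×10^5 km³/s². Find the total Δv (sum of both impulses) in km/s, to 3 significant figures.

Transfer-ellipse semi-major axis a_t = (r₁ + r₂)/2 = (54400 + 7520)/2 = 30960 km.
Circular speed at r₁: v₁ = √(μ/r₁) = √(3.986×10^5/54400) = 2.707 km/s.
Transfer-orbit speed at r₁ (vis-viva equation): v_a = √[μ(2/r₁ − 1/a_t)] = 1.334 km/s.
First burn Δv₁ = |v_a − v₁| = 1.373 km/s.
Circular speed at r₂: v₂ = √(μ/r₂) = 7.2805 km/s.
Transfer-orbit speed at r₂: v_p = √[μ(2/r₂ − 1/a_t)] = 9.6507 km/s.
Second burn Δv₂ = |v₂ − v_p| = 2.370 km/s.
Δv = Δv₁ + Δv₂ = 1.373 + 2.370 = 3.743 km/s.

Δv = 3.74 km/s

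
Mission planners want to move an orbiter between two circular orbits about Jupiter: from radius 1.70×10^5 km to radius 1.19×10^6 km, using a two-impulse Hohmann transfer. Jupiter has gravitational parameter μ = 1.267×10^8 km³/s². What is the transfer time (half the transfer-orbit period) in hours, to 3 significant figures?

Transfer-ellipse semi-major axis a_t = (r₁ + r₂)/2 = (1.700×10^5 + 1.190×10^6)/2 = 6.800×10^5 km.
Transfer time t = π√(a_t³/μ) = π√((6.800×10^5)³ / 1.267×10^8) = 1.565×10^5 s.
Converting: 1.565×10^5 s ÷ 3600 s/hour = 43.5 hours.

t = 43.5 hours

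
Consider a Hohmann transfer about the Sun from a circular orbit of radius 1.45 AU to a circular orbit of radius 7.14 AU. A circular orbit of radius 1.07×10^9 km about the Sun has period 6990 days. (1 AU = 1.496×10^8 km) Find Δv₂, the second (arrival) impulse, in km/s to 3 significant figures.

From Kepler's third law T² = 4π²r³/μ at r = 1.07×10^9 km, T = 6990 days = 6990 × 86400 s = 6.03936×10^8 s: μ = 4π²r³/T² = 1.32596×10^11 km³/s².
In km: r₁ = 1.45 × 1.496×10^8 = 2.1692×10^8 km; r₂ = 7.14 × 1.496×10^8 = 1.068144×10^9 km.
The Hohmann ellipse has a_t = (r₁ + r₂)/2 = 6.42532×10^8 km.
On the circular orbit at r = 1.068144×10^9 km, v_c = √(μ/r) = 11.142 km/s.
Transfer-orbit speed at the same r (vis-viva, a = a_t): v_t = √[μ(2/r − 1/a_t)] = 6.4737 km/s.
Δv₂ = |v_t − v_c| = |6.4737 − 11.142| = 4.668 km/s.

Δv₂ = 4.67 km/s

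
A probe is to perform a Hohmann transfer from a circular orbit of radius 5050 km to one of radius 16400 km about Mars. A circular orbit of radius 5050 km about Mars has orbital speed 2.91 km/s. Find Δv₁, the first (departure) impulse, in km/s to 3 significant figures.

Δv₁ = 0.688 km/s

From the circular-orbit relation v² = μ/r at r = 5050 km: μ = v²r = (2.91)² × 5050 = 42763.9 km³/s².
The Hohmann ellipse has a_t = (r₁ + r₂)/2 = 10725 km.
On the circular orbit at r = 5050 km, v_c = √(μ/r) = 2.9100 km/s.
Vis-viva on the transfer ellipse at r = 5050 km gives v_t = √[μ(2/r − 1/a_t)] = 3.5985 km/s.
Δv₁ = |v_t − v_c| = |3.5985 − 2.9100| = 0.6885 km/s.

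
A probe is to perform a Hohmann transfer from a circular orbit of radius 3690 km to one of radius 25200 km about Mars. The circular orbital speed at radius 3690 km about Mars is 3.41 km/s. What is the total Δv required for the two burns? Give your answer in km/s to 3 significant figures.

Δv = 1.74 km/s

From the circular-orbit relation v² = μ/r at r = 3690 km: μ = v²r = (3.41)² × 3690 = 42907.7 km³/s².
The Hohmann ellipse has a_t = (r₁ + r₂)/2 = 14445 km.
At r₁ the circular-orbit speed is v₁ = √(μ/r₁) = 3.410 km/s.
Transfer-orbit speed at r₁ (vis-viva equation): v_p = √[μ(2/r₁ − 1/a_t)] = 4.504 km/s.
First burn Δv₁ = |v_p − v₁| = 1.094 km/s.
At r₂, v₂ = √(μ/r₂) = 1.3049 km/s.
Transfer-orbit speed at r₂: v_a = √[μ(2/r₂ − 1/a_t)] = 0.65951 km/s.
Second burn Δv₂ = |v₂ − v_a| = 0.6454 km/s.
Δv = Δv₁ + Δv₂ = 1.094 + 0.6454 = 1.739 km/s.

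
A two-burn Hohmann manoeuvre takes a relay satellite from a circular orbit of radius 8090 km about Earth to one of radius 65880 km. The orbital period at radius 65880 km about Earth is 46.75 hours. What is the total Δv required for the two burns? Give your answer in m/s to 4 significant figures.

Δv = 3658 m/s

From Kepler's third law T² = 4π²r³/μ at r = 65880 km, T = 46.75 hours = 46.75 × 3600 s = 1.683×10^5 s: μ = 4π²r³/T² = 3.98522×10^5 km³/s².
Transfer-ellipse semi-major axis a_t = (r₁ + r₂)/2 = (8090 + 65880)/2 = 36985 km.
At r₁ the circular-orbit speed is v₁ = √(μ/r₁) = 7.0186 km/s.
On the transfer ellipse at r₁, v² = μ(2/r − 1/a) gives v_p = √[μ(2/r₁ − 1/a_t)] = 9.3673 km/s.
First burn Δv₁ = |v_p − v₁| = 2.349 km/s.
At r₂, v₂ = √(μ/r₂) = 2.4595 km/s.
Transfer-orbit speed at r₂: v_a = √[μ(2/r₂ − 1/a_t)] = 1.1503 km/s.
Second burn Δv₂ = |v₂ − v_a| = 1.309 km/s.
Total Δv = Δv₁ + Δv₂ = 3.658 km/s.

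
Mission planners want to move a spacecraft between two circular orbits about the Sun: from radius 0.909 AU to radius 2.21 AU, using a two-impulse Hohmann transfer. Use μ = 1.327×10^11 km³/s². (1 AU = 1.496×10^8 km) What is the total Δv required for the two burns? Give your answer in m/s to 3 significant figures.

In km: r₁ = 0.909 × 1.496×10^8 = 1.359864×10^8 km; r₂ = 2.21 × 1.496×10^8 = 3.30616×10^8 km.
Semi-major axis of the transfer orbit: a_t = (1.359864×10^8 + 3.30616×10^8)/2 = 2.333012×10^8 km.
Circular speed at r₁: v₁ = √(μ/r₁) = √(1.327×10^11/1.359864×10^8) = 31.238 km/s.
Transfer-orbit speed at r₁ (v² = μ(2/r − 1/a)): v_p = √[μ(2/r₁ − 1/a_t)] = 37.187 km/s.
First burn Δv₁ = |v_p − v₁| = 5.949 km/s.
Circular speed at r₂: v₂ = √(μ/r₂) = 20.034 km/s.
Transfer-orbit speed at r₂: v_a = √[μ(2/r₂ − 1/a_t)] = 15.295 km/s.
Second burn Δv₂ = |v₂ − v_a| = 4.739 km/s.
Total Δv = Δv₁ + Δv₂ = 10.69 km/s.

Δv = 10700 m/s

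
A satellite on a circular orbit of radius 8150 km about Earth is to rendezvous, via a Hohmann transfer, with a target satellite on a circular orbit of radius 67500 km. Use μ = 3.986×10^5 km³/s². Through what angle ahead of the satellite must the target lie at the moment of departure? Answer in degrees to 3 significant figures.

φ = 104°

Semi-major axis of the transfer orbit: a_t = (8150 + 67500)/2 = 37825 km.
The half-period of the transfer ellipse is t = π√(a_t³/μ) = 36605.8 s.
Target angular speed ω₂ = √(μ/r₂³) = 3.60009×10^-5 rad/s.
Angle swept by the target during transfer: ω₂·t = 1.31784 rad = 75.51°.
Arrival is 180° from departure on the ellipse, so φ = 180° − 75.51° = 104°.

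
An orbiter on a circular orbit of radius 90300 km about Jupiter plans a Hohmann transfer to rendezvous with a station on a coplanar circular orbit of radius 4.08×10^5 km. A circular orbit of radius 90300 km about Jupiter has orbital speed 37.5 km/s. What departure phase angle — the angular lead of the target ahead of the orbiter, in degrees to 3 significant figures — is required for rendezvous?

From the circular-orbit relation v² = μ/r at r = 90300 km: μ = v²r = (37.5)² × 90300 = 1.26984×10^8 km³/s².
Transfer-ellipse semi-major axis a_t = (r₁ + r₂)/2 = (90300 + 4.080×10^5)/2 = 2.4915×10^5 km.
Transfer time t = π√(a_t³/μ) = 34671 s.
The target's mean motion on its circular orbit is ω₂ = √(μ/r₂³) = 4.3240×10^-5 rad/s.
Angle swept by the target during transfer: ω₂·t = 1.4992 rad = 85.90°.
Arrival is 180° from departure on the ellipse, so φ = 180° − 85.90° = 94.1°.

φ = 94.1°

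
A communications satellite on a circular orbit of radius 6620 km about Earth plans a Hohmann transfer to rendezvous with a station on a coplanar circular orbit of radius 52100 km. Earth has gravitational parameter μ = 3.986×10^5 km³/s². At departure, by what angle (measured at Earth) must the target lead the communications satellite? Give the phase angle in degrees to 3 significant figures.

Semi-major axis of the transfer orbit: a_t = (6620 + 52100)/2 = 29360 km.
The half-period of the transfer ellipse is t = π√(a_t³/μ) = 25030 s.
The target's mean motion on its circular orbit is ω₂ = √(μ/r₂³) = 5.309×10^-5 rad/s.
Angle swept by the target during transfer: ω₂·t = 1.329 rad = 76.15°.
Arrival is 180° from departure on the ellipse, so φ = 180° − 76.15° = 104°.

φ = 104°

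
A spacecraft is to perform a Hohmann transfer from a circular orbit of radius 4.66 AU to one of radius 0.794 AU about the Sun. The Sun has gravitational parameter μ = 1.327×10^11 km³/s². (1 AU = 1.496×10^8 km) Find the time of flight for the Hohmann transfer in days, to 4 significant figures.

t = 822.5 days

In km: r₁ = 4.66 × 1.496×10^8 = 6.97136×10^8 km; r₂ = 0.794 × 1.496×10^8 = 1.187824×10^8 km.
Semi-major axis of the transfer orbit: a_t = (6.97136×10^8 + 1.187824×10^8)/2 = 4.079592×10^8 km.
Transfer time t = π√(a_t³/μ) = π√((4.079592×10^8)³ / 1.327×10^11) = 7.106×10^7 s.
Converting: 7.106×10^7 s ÷ 86400 s/day = 822.5 days.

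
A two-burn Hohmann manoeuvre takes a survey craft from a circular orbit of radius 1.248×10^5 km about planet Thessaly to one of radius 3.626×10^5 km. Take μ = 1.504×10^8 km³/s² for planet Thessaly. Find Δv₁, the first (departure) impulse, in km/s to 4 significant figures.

Δv₁ = 7.630 km/s

Transfer-ellipse semi-major axis a_t = (r₁ + r₂)/2 = (1.248×10^5 + 3.626×10^5)/2 = 2.437×10^5 km.
On the circular orbit at r = 1.248×10^5 km, v_c = √(μ/r) = 34.715 km/s.
Vis-viva on the transfer ellipse at r = 1.248×10^5 km gives v_t = √[μ(2/r − 1/a_t)] = 42.345 km/s.
Δv₁ = |v_t − v_c| = |42.345 − 34.715| = 7.630 km/s.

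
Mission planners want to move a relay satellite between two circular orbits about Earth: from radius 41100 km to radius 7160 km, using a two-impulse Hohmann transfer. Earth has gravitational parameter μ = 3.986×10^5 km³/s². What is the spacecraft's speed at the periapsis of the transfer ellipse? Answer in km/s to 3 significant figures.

v = 9.74 km/s

Transfer-ellipse semi-major axis a_t = (r₁ + r₂)/2 = (41100 + 7160)/2 = 24130 km.
At periapsis, r = 7160 km.
From the vis-viva equation, v = √[μ(2/r − 1/a_t)] = 9.738 km/s.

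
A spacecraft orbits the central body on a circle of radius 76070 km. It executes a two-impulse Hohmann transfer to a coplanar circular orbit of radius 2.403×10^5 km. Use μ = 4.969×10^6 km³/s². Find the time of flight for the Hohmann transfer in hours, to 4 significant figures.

t = 24.63 hours

Semi-major axis of the transfer orbit: a_t = (76070 + 2.403×10^5)/2 = 1.58185×10^5 km.
By Kepler's third law the transfer-orbit period is T = 2π√(a_t³/μ), so t = T/2 = 88670 s.
Converting: 88670 s ÷ 3600 s/hour = 24.63 hours.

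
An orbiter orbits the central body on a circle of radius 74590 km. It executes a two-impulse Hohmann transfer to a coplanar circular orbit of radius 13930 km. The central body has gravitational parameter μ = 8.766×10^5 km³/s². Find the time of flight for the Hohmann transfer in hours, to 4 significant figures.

Semi-major axis of the transfer orbit: a_t = (74590 + 13930)/2 = 44260 km.
By Kepler's third law the transfer-orbit period is T = 2π√(a_t³/μ), so t = T/2 = 31244 s.
Converting: 31244 s ÷ 3600 s/hour = 8.679 hours.

t = 8.679 hours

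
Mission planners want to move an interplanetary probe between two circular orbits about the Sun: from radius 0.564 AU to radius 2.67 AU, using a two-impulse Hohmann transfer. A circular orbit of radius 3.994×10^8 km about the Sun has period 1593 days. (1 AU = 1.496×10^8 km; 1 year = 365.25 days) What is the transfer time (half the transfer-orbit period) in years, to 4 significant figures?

t = 1.028 years

From Kepler's third law T² = 4π²r³/μ at r = 3.994×10^8 km, T = 1593 days = 1593 × 86400 s = 1.376352×10^8 s: μ = 4π²r³/T² = 1.32778×10^11 km³/s².
In km: r₁ = 0.564 × 1.496×10^8 = 8.43744×10^7 km; r₂ = 2.67 × 1.496×10^8 = 3.99432×10^8 km.
Transfer-ellipse semi-major axis a_t = (r₁ + r₂)/2 = (8.43744×10^7 + 3.99432×10^8)/2 = 2.419032×10^8 km.
By Kepler's third law the transfer-orbit period is T = 2π√(a_t³/μ), so t = T/2 = 3.244×10^7 s.
Converting: 3.244×10^7 s ÷ 3.15576×10^7 s/year (365.25 × 86400) = 1.028 years.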